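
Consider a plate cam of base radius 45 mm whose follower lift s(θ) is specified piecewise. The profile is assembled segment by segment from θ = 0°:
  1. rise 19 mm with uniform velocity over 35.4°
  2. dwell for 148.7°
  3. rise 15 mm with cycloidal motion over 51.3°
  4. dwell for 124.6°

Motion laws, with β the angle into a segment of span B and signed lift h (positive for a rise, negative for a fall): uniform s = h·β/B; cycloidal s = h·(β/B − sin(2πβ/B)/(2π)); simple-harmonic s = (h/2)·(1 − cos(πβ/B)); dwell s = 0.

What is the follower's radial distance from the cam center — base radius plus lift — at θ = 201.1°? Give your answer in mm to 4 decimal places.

seg 1 [0°–35.4°] uniform, h=19: full span → s += 19 → s = 19.0000
seg 2 [35.4°–184.1°] dwell: s stays 19.0000
seg 3 [184.1°–235.4°] cycloidal, h=15: θ=201.1° here. β=17, B=51.3. 15·(0.3314 − sin(2π·0.3314)/(2π)) = 2.8888 → s = 21.8888
radial distance = base radius + s = 45 + 21.8888 = 66.8888

66.8888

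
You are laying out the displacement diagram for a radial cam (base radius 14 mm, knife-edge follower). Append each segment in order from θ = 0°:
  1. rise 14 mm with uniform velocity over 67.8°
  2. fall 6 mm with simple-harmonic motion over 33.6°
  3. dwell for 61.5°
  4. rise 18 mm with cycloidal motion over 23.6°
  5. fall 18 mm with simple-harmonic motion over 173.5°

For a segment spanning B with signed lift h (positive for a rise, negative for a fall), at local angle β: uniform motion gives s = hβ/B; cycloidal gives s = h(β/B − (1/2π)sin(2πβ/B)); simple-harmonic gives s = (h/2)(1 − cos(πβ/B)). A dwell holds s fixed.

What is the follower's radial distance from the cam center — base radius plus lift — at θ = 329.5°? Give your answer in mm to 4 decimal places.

seg 1 [0°–67.8°] uniform, h=14: full span → s += 14 → s = 14.0000
seg 2 [67.8°–101.4°] simple-harmonic, h=-6: full span → s += -6 → s = 8.0000
seg 3 [101.4°–162.9°] dwell: s stays 8.0000
seg 4 [162.9°–186.5°] cycloidal, h=18: full span → s += 18 → s = 26.0000
seg 5 [186.5°–360°] simple-harmonic, h=-18: θ=329.5° here. β=143, B=173.5. -18/2·(1 − cos(π·0.8242)) = -16.6620 → s = 9.3380
radial distance = base radius + s = 14 + 9.3380 = 23.3380

23.3380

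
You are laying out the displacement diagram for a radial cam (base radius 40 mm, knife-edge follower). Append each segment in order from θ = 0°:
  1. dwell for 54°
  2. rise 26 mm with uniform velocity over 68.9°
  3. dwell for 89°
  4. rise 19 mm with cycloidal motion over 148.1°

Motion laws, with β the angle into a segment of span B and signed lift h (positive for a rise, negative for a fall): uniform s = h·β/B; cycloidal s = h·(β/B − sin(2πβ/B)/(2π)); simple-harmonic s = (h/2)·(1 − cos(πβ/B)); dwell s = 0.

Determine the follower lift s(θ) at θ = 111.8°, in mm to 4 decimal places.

seg 1 [0°–54°] dwell: s stays 0.0000
seg 2 [54°–122.9°] uniform, h=26: θ=111.8° here. β=57.8, B=68.9. 26·57.8/68.9 = 21.8113 → s = 21.8113

21.8113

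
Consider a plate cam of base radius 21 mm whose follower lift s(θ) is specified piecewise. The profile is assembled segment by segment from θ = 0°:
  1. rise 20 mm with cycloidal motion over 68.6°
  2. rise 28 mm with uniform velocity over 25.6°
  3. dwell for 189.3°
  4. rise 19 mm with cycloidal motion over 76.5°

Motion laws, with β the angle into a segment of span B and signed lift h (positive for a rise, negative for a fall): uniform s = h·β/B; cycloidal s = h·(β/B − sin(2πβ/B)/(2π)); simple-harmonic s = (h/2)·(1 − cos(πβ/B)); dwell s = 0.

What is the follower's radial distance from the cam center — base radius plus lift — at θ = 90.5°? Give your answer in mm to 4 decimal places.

seg 1 [0°–68.6°] cycloidal, h=20: full span → s += 20 → s = 20.0000
seg 2 [68.6°–94.2°] uniform, h=28: θ=90.5° here. β=21.9, B=25.6. 28·21.9/25.6 = 23.9531 → s = 43.9531
radial distance = base radius + s = 21 + 43.9531 = 64.9531

64.9531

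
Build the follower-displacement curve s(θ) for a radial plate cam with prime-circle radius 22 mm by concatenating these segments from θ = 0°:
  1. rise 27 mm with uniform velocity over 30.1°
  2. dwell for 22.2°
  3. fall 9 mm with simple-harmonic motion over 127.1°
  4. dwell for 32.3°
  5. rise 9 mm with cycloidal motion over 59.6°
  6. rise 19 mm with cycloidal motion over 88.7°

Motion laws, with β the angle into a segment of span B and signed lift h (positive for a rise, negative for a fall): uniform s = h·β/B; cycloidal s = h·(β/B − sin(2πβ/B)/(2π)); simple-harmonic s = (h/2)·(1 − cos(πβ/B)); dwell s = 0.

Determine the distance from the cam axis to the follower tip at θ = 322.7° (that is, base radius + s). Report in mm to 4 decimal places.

seg 1 [0°–30.1°] uniform, h=27: full span → s += 27 → s = 27.0000
seg 2 [30.1°–52.3°] dwell: s stays 27.0000
seg 3 [52.3°–179.4°] simple-harmonic, h=-9: full span → s += -9 → s = 18.0000
seg 4 [179.4°–211.7°] dwell: s stays 18.0000
seg 5 [211.7°–271.3°] cycloidal, h=9: full span → s += 9 → s = 27.0000
seg 6 [271.3°–360°] cycloidal, h=19: θ=322.7° here. β=51.4, B=88.7. 19·(0.5795 − sin(2π·0.5795)/(2π)) = 12.4583 → s = 39.4583
radial distance = base radius + s = 22 + 39.4583 = 61.4583

61.4583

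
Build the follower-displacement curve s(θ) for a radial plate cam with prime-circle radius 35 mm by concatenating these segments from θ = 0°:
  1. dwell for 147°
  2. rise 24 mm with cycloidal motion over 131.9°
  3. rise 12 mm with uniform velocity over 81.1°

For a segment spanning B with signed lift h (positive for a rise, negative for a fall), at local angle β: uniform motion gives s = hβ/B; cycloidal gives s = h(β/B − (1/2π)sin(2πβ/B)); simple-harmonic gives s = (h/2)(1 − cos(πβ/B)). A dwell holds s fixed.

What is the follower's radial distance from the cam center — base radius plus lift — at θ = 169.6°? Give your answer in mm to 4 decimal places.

seg 1 [0°–147°] dwell: s stays 0.0000
seg 2 [147°–278.9°] cycloidal, h=24: θ=169.6° here. β=22.6, B=131.9. 24·(0.1713 − sin(2π·0.1713)/(2π)) = 0.7496 → s = 0.7496
radial distance = base radius + s = 35 + 0.7496 = 35.7496

35.7496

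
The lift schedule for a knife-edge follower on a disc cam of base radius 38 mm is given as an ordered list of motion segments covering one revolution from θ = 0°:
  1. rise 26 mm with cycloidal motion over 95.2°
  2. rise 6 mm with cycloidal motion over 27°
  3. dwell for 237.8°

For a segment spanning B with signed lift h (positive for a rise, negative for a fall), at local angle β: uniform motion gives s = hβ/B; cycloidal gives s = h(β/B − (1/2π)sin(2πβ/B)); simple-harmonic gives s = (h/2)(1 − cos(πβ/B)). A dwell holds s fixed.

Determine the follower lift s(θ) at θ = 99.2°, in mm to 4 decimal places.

seg 1 [0°–95.2°] cycloidal, h=26: full span → s += 26 → s = 26.0000
seg 2 [95.2°–122.2°] cycloidal, h=6: θ=99.2° here. β=4, B=27. 6·(0.1481 − sin(2π·0.1481)/(2π)) = 0.1229 → s = 26.1229

26.1229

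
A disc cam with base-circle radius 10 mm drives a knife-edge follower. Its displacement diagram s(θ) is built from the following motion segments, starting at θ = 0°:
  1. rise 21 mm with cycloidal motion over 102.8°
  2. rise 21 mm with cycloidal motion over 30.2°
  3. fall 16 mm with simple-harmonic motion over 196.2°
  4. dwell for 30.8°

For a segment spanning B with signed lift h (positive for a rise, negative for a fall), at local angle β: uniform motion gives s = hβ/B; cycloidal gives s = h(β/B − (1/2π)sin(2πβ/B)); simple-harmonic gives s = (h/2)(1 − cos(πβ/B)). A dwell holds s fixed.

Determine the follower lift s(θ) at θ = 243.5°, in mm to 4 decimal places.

seg 1 [0°–102.8°] cycloidal, h=21: full span → s += 21 → s = 21.0000
seg 2 [102.8°–133°] cycloidal, h=21: full span → s += 21 → s = 42.0000
seg 3 [133°–329.2°] simple-harmonic, h=-16: θ=243.5° here. β=110.5, B=196.2. -16/2·(1 − cos(π·0.5632)) = -9.5780 → s = 32.4220

32.4220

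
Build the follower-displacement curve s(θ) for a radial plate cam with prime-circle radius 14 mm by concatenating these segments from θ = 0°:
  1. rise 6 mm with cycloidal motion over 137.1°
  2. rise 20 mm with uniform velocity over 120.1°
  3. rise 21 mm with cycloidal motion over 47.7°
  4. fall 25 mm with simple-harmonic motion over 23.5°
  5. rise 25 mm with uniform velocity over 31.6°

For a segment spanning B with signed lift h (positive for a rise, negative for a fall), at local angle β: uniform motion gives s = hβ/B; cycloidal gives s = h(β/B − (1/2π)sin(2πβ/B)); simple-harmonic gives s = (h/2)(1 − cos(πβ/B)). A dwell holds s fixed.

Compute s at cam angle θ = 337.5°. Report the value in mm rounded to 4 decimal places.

seg 1 [0°–137.1°] cycloidal, h=6: full span → s += 6 → s = 6.0000
seg 2 [137.1°–257.2°] uniform, h=20: full span → s += 20 → s = 26.0000
seg 3 [257.2°–304.9°] cycloidal, h=21: full span → s += 21 → s = 47.0000
seg 4 [304.9°–328.4°] simple-harmonic, h=-25: full span → s += -25 → s = 22.0000
seg 5 [328.4°–360°] uniform, h=25: θ=337.5° here. β=9.1, B=31.6. 25·9.1/31.6 = 7.1994 → s = 29.1994

29.1994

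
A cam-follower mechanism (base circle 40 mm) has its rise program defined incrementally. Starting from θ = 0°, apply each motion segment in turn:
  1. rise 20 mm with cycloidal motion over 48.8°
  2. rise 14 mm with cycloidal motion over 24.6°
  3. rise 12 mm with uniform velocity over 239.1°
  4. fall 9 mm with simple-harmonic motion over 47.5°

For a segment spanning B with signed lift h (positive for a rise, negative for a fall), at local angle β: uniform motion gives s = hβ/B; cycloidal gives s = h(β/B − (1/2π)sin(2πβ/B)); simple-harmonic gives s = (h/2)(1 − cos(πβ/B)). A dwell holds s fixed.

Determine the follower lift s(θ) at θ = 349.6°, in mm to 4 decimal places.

seg 1 [0°–48.8°] cycloidal, h=20: full span → s += 20 → s = 20.0000
seg 2 [48.8°–73.4°] cycloidal, h=14: full span → s += 14 → s = 34.0000
seg 3 [73.4°–312.5°] uniform, h=12: full span → s += 12 → s = 46.0000
seg 4 [312.5°–360°] simple-harmonic, h=-9: θ=349.6° here. β=37.1, B=47.5. -9/2·(1 − cos(π·0.7811)) = -7.9768 → s = 38.0232

38.0232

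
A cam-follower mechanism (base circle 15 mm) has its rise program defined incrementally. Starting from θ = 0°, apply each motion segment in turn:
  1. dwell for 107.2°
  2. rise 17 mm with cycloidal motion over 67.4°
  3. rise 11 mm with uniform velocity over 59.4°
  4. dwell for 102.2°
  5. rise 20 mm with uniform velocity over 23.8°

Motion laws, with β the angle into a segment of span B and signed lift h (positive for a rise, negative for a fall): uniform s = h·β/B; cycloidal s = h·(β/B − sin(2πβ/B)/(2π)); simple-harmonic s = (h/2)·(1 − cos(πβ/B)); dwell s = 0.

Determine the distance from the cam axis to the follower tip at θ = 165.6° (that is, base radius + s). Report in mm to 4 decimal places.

seg 1 [0°–107.2°] dwell: s stays 0.0000
seg 2 [107.2°–174.6°] cycloidal, h=17: θ=165.6° here. β=58.4, B=67.4. 17·(0.8665 − sin(2π·0.8665)/(2π)) = 16.7429 → s = 16.7429
radial distance = base radius + s = 15 + 16.7429 = 31.7429

31.7429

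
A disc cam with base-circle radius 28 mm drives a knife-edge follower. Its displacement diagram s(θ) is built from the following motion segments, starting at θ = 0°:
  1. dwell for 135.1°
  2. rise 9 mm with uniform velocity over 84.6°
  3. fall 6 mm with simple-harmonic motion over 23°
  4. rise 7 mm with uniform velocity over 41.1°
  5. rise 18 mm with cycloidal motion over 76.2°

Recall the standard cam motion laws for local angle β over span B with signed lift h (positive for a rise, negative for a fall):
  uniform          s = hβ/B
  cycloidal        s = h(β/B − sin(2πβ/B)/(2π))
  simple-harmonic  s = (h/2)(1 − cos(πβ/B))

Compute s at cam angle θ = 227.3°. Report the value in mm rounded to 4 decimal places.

seg 1 [0°–135.1°] dwell: s stays 0.0000
seg 2 [135.1°–219.7°] uniform, h=9: full span → s += 9 → s = 9.0000
seg 3 [219.7°–242.7°] simple-harmonic, h=-6: θ=227.3° here. β=7.6, B=23. -6/2·(1 − cos(π·0.3304)) = -1.4764 → s = 7.5236

7.5236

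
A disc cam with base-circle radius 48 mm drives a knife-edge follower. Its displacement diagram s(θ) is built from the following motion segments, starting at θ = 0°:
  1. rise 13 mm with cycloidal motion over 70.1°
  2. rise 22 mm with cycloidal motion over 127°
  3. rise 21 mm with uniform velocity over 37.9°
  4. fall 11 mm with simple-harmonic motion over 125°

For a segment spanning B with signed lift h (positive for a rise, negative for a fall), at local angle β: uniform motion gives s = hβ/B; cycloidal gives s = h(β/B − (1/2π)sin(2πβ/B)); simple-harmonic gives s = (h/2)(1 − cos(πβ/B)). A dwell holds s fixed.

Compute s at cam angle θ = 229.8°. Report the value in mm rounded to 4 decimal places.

seg 1 [0°–70.1°] cycloidal, h=13: full span → s += 13 → s = 13.0000
seg 2 [70.1°–197.1°] cycloidal, h=22: full span → s += 22 → s = 35.0000
seg 3 [197.1°–235°] uniform, h=21: θ=229.8° here. β=32.7, B=37.9. 21·32.7/37.9 = 18.1187 → s = 53.1187

53.1187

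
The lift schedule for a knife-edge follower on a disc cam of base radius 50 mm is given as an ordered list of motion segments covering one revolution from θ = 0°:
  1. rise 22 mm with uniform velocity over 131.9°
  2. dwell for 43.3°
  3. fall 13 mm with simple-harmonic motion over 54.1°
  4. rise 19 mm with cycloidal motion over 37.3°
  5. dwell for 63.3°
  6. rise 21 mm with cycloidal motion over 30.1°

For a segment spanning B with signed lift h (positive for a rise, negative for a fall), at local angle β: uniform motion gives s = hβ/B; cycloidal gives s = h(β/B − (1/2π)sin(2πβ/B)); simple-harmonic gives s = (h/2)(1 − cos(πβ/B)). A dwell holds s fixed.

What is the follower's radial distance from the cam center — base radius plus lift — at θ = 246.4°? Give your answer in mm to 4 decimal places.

seg 1 [0°–131.9°] uniform, h=22: full span → s += 22 → s = 22.0000
seg 2 [131.9°–175.2°] dwell: s stays 22.0000
seg 3 [175.2°–229.3°] simple-harmonic, h=-13: full span → s += -13 → s = 9.0000
seg 4 [229.3°–266.6°] cycloidal, h=19: θ=246.4° here. β=17.1, B=37.3. 19·(0.4584 − sin(2π·0.4584)/(2π)) = 7.9299 → s = 16.9299
radial distance = base radius + s = 50 + 16.9299 = 66.9299

66.9299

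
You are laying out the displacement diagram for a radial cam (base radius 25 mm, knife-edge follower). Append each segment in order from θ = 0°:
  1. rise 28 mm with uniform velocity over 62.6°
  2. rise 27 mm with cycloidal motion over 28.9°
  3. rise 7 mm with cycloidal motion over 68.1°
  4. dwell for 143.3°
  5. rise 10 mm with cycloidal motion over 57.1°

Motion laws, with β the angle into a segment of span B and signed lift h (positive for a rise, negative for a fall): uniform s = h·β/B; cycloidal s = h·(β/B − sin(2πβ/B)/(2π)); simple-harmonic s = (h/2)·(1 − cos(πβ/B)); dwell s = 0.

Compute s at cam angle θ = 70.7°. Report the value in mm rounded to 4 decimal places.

seg 1 [0°–62.6°] uniform, h=28: full span → s += 28 → s = 28.0000
seg 2 [62.6°–91.5°] cycloidal, h=27: θ=70.7° here. β=8.1, B=28.9. 27·(0.2803 − sin(2π·0.2803)/(2π)) = 3.3478 → s = 31.3478

31.3478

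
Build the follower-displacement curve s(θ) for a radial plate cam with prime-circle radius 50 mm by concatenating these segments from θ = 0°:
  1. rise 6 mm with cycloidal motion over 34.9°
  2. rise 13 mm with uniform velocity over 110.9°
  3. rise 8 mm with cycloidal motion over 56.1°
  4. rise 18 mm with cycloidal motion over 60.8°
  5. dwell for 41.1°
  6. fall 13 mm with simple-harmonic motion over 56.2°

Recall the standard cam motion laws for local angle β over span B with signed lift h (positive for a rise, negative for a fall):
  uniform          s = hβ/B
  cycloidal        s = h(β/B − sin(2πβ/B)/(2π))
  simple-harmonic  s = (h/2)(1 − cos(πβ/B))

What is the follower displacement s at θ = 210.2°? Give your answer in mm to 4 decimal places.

seg 1 [0°–34.9°] cycloidal, h=6: full span → s += 6 → s = 6.0000
seg 2 [34.9°–145.8°] uniform, h=13: full span → s += 13 → s = 19.0000
seg 3 [145.8°–201.9°] cycloidal, h=8: full span → s += 8 → s = 27.0000
seg 4 [201.9°–262.7°] cycloidal, h=18: θ=210.2° here. β=8.3, B=60.8. 18·(0.1365 − sin(2π·0.1365)/(2π)) = 0.2904 → s = 27.2904

27.2904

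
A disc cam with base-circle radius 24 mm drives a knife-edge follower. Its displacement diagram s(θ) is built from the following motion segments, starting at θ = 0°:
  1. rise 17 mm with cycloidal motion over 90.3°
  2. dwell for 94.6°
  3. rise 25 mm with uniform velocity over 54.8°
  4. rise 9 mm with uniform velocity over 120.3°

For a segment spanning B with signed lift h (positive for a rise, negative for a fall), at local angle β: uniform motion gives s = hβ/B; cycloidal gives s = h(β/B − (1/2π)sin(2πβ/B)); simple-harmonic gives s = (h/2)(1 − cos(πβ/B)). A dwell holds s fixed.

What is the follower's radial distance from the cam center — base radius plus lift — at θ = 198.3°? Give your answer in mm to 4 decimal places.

seg 1 [0°–90.3°] cycloidal, h=17: full span → s += 17 → s = 17.0000
seg 2 [90.3°–184.9°] dwell: s stays 17.0000
seg 3 [184.9°–239.7°] uniform, h=25: θ=198.3° here. β=13.4, B=54.8. 25·13.4/54.8 = 6.1131 → s = 23.1131
radial distance = base radius + s = 24 + 23.1131 = 47.1131

47.1131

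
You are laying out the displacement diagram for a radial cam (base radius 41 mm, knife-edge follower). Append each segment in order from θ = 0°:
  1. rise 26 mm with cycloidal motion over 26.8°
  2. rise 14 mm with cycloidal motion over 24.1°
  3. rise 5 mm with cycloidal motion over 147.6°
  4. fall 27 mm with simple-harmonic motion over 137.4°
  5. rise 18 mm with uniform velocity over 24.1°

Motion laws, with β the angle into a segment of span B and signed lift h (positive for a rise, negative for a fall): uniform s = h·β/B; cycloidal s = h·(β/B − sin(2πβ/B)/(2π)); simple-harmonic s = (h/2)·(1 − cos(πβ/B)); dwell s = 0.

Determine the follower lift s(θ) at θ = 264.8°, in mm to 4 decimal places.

seg 1 [0°–26.8°] cycloidal, h=26: full span → s += 26 → s = 26.0000
seg 2 [26.8°–50.9°] cycloidal, h=14: full span → s += 14 → s = 40.0000
seg 3 [50.9°–198.5°] cycloidal, h=5: full span → s += 5 → s = 45.0000
seg 4 [198.5°–335.9°] simple-harmonic, h=-27: θ=264.8° here. β=66.3, B=137.4. -27/2·(1 − cos(π·0.4825)) = -12.7596 → s = 32.2404

32.2404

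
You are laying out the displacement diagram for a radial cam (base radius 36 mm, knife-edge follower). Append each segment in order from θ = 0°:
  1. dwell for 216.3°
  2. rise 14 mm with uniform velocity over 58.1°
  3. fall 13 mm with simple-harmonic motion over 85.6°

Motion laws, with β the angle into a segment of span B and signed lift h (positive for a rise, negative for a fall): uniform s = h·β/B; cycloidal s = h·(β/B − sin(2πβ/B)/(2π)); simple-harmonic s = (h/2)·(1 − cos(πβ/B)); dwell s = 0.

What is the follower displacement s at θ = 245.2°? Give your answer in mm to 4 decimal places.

seg 1 [0°–216.3°] dwell: s stays 0.0000
seg 2 [216.3°–274.4°] uniform, h=14: θ=245.2° here. β=28.9, B=58.1. 14·28.9/58.1 = 6.9639 → s = 6.9639

6.9639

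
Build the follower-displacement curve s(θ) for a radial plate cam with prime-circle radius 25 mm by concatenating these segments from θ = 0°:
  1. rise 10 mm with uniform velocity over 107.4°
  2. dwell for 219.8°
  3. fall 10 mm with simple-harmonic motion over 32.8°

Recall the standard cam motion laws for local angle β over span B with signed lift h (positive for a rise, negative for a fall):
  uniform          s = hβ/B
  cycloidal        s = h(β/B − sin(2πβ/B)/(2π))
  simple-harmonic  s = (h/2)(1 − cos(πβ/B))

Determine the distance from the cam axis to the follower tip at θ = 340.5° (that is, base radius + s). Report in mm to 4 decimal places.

seg 1 [0°–107.4°] uniform, h=10: full span → s += 10 → s = 10.0000
seg 2 [107.4°–327.2°] dwell: s stays 10.0000
seg 3 [327.2°–360°] simple-harmonic, h=-10: θ=340.5° here. β=13.3, B=32.8. -10/2·(1 − cos(π·0.4055)) = -3.5371 → s = 6.4629
radial distance = base radius + s = 25 + 6.4629 = 31.4629

31.4629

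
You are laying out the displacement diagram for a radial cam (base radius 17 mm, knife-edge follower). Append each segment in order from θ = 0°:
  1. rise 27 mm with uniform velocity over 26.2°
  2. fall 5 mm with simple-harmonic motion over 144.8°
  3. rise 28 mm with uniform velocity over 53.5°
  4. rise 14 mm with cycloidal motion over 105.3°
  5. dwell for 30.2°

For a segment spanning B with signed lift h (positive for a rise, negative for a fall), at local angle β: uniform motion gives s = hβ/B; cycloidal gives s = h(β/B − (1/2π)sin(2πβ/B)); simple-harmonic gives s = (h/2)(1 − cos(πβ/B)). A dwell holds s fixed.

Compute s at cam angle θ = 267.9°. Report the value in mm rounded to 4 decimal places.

seg 1 [0°–26.2°] uniform, h=27: full span → s += 27 → s = 27.0000
seg 2 [26.2°–171°] simple-harmonic, h=-5: full span → s += -5 → s = 22.0000
seg 3 [171°–224.5°] uniform, h=28: full span → s += 28 → s = 50.0000
seg 4 [224.5°–329.8°] cycloidal, h=14: θ=267.9° here. β=43.4, B=105.3. 14·(0.4122 − sin(2π·0.4122)/(2π)) = 4.6019 → s = 54.6019

54.6019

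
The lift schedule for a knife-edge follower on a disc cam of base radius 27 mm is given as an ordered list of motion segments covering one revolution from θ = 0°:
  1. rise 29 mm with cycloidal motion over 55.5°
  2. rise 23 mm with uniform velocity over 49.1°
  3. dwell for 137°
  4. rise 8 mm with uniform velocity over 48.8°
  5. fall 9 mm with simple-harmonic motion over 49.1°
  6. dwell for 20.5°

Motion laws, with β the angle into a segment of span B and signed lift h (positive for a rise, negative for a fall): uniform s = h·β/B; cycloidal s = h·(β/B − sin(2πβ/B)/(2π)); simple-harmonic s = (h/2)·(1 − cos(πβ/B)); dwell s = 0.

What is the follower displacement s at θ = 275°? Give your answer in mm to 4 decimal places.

seg 1 [0°–55.5°] cycloidal, h=29: full span → s += 29 → s = 29.0000
seg 2 [55.5°–104.6°] uniform, h=23: full span → s += 23 → s = 52.0000
seg 3 [104.6°–241.6°] dwell: s stays 52.0000
seg 4 [241.6°–290.4°] uniform, h=8: θ=275° here. β=33.4, B=48.8. 8·33.4/48.8 = 5.4754 → s = 57.4754

57.4754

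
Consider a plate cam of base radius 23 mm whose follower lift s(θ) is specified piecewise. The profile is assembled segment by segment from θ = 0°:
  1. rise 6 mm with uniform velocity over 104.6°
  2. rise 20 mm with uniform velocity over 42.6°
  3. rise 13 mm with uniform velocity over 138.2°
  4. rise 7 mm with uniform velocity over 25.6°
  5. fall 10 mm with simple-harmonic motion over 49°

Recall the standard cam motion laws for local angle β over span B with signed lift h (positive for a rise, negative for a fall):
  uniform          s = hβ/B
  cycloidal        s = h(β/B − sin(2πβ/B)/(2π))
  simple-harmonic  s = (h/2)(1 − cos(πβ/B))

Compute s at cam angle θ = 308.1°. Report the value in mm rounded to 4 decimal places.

seg 1 [0°–104.6°] uniform, h=6: full span → s += 6 → s = 6.0000
seg 2 [104.6°–147.2°] uniform, h=20: full span → s += 20 → s = 26.0000
seg 3 [147.2°–285.4°] uniform, h=13: full span → s += 13 → s = 39.0000
seg 4 [285.4°–311°] uniform, h=7: θ=308.1° here. β=22.7, B=25.6. 7·22.7/25.6 = 6.2070 → s = 45.2070

45.2070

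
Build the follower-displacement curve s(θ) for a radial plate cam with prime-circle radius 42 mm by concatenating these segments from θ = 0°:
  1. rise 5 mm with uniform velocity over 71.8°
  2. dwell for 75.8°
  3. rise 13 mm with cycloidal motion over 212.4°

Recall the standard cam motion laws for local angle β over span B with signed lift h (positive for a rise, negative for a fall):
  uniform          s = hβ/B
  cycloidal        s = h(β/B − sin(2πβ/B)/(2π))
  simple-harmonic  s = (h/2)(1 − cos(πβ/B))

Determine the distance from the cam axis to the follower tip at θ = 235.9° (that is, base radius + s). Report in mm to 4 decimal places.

seg 1 [0°–71.8°] uniform, h=5: full span → s += 5 → s = 5.0000
seg 2 [71.8°–147.6°] dwell: s stays 5.0000
seg 3 [147.6°–360°] cycloidal, h=13: θ=235.9° here. β=88.3, B=212.4. 13·(0.4157 − sin(2π·0.4157)/(2π)) = 4.3593 → s = 9.3593
radial distance = base radius + s = 42 + 9.3593 = 51.3593

51.3593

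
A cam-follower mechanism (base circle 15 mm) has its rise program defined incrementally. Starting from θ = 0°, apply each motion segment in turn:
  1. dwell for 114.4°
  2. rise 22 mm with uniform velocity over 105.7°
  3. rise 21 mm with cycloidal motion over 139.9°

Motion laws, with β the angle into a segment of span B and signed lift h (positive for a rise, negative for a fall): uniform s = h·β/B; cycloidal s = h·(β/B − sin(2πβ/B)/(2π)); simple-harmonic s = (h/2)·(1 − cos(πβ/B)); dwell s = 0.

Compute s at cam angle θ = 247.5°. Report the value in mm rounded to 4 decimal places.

seg 1 [0°–114.4°] dwell: s stays 0.0000
seg 2 [114.4°–220.1°] uniform, h=22: full span → s += 22 → s = 22.0000
seg 3 [220.1°–360°] cycloidal, h=21: θ=247.5° here. β=27.4, B=139.9. 21·(0.1959 − sin(2π·0.1959)/(2π)) = 0.9622 → s = 22.9622

22.9622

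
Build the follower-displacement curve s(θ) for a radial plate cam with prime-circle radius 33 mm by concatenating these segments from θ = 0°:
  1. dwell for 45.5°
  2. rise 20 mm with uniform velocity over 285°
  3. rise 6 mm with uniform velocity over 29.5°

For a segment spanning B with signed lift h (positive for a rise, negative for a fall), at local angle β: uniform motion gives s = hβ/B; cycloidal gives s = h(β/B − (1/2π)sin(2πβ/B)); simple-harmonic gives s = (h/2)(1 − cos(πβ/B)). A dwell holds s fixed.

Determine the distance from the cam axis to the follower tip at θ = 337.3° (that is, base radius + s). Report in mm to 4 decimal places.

seg 1 [0°–45.5°] dwell: s stays 0.0000
seg 2 [45.5°–330.5°] uniform, h=20: full span → s += 20 → s = 20.0000
seg 3 [330.5°–360°] uniform, h=6: θ=337.3° here. β=6.8, B=29.5. 6·6.8/29.5 = 1.3831 → s = 21.3831
radial distance = base radius + s = 33 + 21.3831 = 54.3831

54.3831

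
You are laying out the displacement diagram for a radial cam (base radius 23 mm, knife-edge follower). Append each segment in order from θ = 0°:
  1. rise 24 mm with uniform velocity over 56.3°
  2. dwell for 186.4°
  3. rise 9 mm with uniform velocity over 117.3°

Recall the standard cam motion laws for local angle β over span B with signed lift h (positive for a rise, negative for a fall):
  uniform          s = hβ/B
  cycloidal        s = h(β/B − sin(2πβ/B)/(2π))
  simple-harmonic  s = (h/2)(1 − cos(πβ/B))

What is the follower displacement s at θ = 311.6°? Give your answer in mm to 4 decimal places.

seg 1 [0°–56.3°] uniform, h=24: full span → s += 24 → s = 24.0000
seg 2 [56.3°–242.7°] dwell: s stays 24.0000
seg 3 [242.7°–360°] uniform, h=9: θ=311.6° here. β=68.9, B=117.3. 9·68.9/117.3 = 5.2864 → s = 29.2864

29.2864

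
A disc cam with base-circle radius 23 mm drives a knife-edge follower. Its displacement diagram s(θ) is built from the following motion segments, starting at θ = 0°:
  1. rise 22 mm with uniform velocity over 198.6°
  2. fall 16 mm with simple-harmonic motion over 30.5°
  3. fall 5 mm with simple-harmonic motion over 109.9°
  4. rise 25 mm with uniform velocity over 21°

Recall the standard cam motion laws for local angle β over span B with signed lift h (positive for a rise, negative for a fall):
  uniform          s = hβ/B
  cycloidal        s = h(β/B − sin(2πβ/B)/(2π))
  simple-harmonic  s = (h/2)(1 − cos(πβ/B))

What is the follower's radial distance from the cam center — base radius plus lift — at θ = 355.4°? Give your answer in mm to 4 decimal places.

seg 1 [0°–198.6°] uniform, h=22: full span → s += 22 → s = 22.0000
seg 2 [198.6°–229.1°] simple-harmonic, h=-16: full span → s += -16 → s = 6.0000
seg 3 [229.1°–339°] simple-harmonic, h=-5: full span → s += -5 → s = 1.0000
seg 4 [339°–360°] uniform, h=25: θ=355.4° here. β=16.4, B=21. 25·16.4/21 = 19.5238 → s = 20.5238
radial distance = base radius + s = 23 + 20.5238 = 43.5238

43.5238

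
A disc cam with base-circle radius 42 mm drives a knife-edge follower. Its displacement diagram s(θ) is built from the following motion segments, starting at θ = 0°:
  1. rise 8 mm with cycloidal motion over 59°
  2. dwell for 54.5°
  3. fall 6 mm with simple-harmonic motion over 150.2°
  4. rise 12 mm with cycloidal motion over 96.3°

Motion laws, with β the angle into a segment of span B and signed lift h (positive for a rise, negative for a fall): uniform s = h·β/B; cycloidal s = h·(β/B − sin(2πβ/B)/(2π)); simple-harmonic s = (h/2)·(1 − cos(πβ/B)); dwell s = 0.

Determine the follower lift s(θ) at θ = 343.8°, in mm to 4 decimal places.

seg 1 [0°–59°] cycloidal, h=8: full span → s += 8 → s = 8.0000
seg 2 [59°–113.5°] dwell: s stays 8.0000
seg 3 [113.5°–263.7°] simple-harmonic, h=-6: full span → s += -6 → s = 2.0000
seg 4 [263.7°–360°] cycloidal, h=12: θ=343.8° here. β=80.1, B=96.3. 12·(0.8318 − sin(2π·0.8318)/(2π)) = 11.6446 → s = 13.6446

13.6446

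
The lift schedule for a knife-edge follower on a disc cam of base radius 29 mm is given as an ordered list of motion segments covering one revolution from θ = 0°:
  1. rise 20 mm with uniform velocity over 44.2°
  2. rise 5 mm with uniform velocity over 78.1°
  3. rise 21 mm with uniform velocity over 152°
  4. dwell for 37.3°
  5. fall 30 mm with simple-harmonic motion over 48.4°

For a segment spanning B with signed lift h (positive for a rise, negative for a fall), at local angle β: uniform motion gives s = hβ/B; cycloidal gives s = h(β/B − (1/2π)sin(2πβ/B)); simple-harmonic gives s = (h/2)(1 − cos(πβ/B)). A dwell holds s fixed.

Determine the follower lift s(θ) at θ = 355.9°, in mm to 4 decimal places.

seg 1 [0°–44.2°] uniform, h=20: full span → s += 20 → s = 20.0000
seg 2 [44.2°–122.3°] uniform, h=5: full span → s += 5 → s = 25.0000
seg 3 [122.3°–274.3°] uniform, h=21: full span → s += 21 → s = 46.0000
seg 4 [274.3°–311.6°] dwell: s stays 46.0000
seg 5 [311.6°–360°] simple-harmonic, h=-30: θ=355.9° here. β=44.3, B=48.4. -30/2·(1 − cos(π·0.9153)) = -29.4720 → s = 16.5280

16.5280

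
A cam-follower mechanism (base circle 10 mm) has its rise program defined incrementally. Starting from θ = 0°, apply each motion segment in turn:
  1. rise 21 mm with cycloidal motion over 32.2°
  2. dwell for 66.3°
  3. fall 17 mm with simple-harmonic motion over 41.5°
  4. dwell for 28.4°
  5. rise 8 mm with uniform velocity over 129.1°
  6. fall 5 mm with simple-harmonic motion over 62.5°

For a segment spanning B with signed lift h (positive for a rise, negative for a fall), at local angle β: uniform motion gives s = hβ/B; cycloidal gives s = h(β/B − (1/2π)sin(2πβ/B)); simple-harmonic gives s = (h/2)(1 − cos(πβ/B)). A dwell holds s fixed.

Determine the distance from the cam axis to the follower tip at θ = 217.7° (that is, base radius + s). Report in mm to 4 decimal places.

seg 1 [0°–32.2°] cycloidal, h=21: full span → s += 21 → s = 21.0000
seg 2 [32.2°–98.5°] dwell: s stays 21.0000
seg 3 [98.5°–140°] simple-harmonic, h=-17: full span → s += -17 → s = 4.0000
seg 4 [140°–168.4°] dwell: s stays 4.0000
seg 5 [168.4°–297.5°] uniform, h=8: θ=217.7° here. β=49.3, B=129.1. 8·49.3/129.1 = 3.0550 → s = 7.0550
radial distance = base radius + s = 10 + 7.0550 = 17.0550

17.0550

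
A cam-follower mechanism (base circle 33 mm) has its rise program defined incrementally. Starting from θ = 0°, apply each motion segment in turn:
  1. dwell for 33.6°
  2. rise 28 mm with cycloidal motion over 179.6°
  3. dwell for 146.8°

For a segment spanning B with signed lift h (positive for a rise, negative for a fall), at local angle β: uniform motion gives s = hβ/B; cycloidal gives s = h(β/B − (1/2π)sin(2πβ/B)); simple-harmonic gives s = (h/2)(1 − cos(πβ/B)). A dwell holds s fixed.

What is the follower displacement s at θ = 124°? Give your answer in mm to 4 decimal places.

seg 1 [0°–33.6°] dwell: s stays 0.0000
seg 2 [33.6°–213.2°] cycloidal, h=28: θ=124° here. β=90.4, B=179.6. 28·(0.5033 − sin(2π·0.5033)/(2π)) = 14.1871 → s = 14.1871

14.1871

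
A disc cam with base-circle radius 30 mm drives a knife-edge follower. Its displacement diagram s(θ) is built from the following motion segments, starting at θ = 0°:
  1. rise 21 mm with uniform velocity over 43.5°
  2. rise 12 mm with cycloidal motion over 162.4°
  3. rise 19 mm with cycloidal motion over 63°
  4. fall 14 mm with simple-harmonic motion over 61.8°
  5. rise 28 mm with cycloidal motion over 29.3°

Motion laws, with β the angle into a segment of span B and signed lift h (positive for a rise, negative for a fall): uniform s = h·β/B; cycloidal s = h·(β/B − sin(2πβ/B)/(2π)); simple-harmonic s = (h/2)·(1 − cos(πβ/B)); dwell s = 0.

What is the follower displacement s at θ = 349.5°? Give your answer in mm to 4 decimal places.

seg 1 [0°–43.5°] uniform, h=21: full span → s += 21 → s = 21.0000
seg 2 [43.5°–205.9°] cycloidal, h=12: full span → s += 12 → s = 33.0000
seg 3 [205.9°–268.9°] cycloidal, h=19: full span → s += 19 → s = 52.0000
seg 4 [268.9°–330.7°] simple-harmonic, h=-14: full span → s += -14 → s = 38.0000
seg 5 [330.7°–360°] cycloidal, h=28: θ=349.5° here. β=18.8, B=29.3. 28·(0.6416 − sin(2π·0.6416)/(2π)) = 21.4286 → s = 59.4286

59.4286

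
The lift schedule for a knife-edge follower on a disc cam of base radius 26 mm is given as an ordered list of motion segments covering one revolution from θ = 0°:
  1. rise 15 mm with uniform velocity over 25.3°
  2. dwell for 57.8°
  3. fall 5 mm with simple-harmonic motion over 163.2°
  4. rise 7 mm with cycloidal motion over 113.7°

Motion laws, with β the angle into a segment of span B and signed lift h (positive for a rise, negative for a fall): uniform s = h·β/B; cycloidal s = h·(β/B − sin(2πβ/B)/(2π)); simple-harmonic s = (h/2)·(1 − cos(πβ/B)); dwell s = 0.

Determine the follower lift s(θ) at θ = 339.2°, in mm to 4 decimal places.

seg 1 [0°–25.3°] uniform, h=15: full span → s += 15 → s = 15.0000
seg 2 [25.3°–83.1°] dwell: s stays 15.0000
seg 3 [83.1°–246.3°] simple-harmonic, h=-5: full span → s += -5 → s = 10.0000
seg 4 [246.3°–360°] cycloidal, h=7: θ=339.2° here. β=92.9, B=113.7. 7·(0.8171 − sin(2π·0.8171)/(2π)) = 6.7361 → s = 16.7361

16.7361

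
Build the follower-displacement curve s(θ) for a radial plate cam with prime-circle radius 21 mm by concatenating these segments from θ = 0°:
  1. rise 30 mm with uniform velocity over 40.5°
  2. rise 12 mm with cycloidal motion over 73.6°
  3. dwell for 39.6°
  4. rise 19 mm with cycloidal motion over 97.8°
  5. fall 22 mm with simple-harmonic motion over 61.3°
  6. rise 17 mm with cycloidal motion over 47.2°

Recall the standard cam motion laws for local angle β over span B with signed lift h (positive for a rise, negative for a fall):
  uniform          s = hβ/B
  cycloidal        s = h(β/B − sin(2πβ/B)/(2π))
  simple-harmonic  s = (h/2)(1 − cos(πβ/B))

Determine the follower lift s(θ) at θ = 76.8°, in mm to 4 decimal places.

seg 1 [0°–40.5°] uniform, h=30: full span → s += 30 → s = 30.0000
seg 2 [40.5°–114.1°] cycloidal, h=12: θ=76.8° here. β=36.3, B=73.6. 12·(0.4932 − sin(2π·0.4932)/(2π)) = 5.8370 → s = 35.8370

35.8370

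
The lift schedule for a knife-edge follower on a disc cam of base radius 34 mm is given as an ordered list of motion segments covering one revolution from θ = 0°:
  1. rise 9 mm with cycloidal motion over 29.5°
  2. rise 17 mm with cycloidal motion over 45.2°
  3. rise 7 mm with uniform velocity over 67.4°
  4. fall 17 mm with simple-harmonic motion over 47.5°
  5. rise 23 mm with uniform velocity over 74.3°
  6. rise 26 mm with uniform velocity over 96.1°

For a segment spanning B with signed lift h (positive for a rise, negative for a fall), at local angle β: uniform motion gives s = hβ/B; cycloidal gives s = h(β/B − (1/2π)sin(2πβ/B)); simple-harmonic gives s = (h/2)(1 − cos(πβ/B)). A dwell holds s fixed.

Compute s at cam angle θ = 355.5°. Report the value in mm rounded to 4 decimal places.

seg 1 [0°–29.5°] cycloidal, h=9: full span → s += 9 → s = 9.0000
seg 2 [29.5°–74.7°] cycloidal, h=17: full span → s += 17 → s = 26.0000
seg 3 [74.7°–142.1°] uniform, h=7: full span → s += 7 → s = 33.0000
seg 4 [142.1°–189.6°] simple-harmonic, h=-17: full span → s += -17 → s = 16.0000
seg 5 [189.6°–263.9°] uniform, h=23: full span → s += 23 → s = 39.0000
seg 6 [263.9°–360°] uniform, h=26: θ=355.5° here. β=91.6, B=96.1. 26·91.6/96.1 = 24.7825 → s = 63.7825

63.7825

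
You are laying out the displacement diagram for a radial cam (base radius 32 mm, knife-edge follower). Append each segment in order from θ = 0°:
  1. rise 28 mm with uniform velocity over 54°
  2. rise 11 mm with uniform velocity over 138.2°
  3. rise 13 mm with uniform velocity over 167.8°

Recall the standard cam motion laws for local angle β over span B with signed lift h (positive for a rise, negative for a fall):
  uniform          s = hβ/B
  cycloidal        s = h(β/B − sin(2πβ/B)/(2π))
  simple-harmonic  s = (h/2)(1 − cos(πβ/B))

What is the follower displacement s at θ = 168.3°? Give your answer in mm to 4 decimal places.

seg 1 [0°–54°] uniform, h=28: full span → s += 28 → s = 28.0000
seg 2 [54°–192.2°] uniform, h=11: θ=168.3° here. β=114.3, B=138.2. 11·114.3/138.2 = 9.0977 → s = 37.0977

37.0977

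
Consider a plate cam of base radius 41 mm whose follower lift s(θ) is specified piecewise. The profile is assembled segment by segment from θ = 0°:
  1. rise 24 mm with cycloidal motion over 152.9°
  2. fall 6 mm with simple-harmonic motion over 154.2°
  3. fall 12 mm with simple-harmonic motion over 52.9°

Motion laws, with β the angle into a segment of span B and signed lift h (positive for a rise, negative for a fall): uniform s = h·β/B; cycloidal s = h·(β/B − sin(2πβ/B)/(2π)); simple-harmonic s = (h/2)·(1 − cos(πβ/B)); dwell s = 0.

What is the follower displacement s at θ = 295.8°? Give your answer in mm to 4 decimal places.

seg 1 [0°–152.9°] cycloidal, h=24: full span → s += 24 → s = 24.0000
seg 2 [152.9°–307.1°] simple-harmonic, h=-6: θ=295.8° here. β=142.9, B=154.2. -6/2·(1 − cos(π·0.9267)) = -5.9208 → s = 18.0792

18.0792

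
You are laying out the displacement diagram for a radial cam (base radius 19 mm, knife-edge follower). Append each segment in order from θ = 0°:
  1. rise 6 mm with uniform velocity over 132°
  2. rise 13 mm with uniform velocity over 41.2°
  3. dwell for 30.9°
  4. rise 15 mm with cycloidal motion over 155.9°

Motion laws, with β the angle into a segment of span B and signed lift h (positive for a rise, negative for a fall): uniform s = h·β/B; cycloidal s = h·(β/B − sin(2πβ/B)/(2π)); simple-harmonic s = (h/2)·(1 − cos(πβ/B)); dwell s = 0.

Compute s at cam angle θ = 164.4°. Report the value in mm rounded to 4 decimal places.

seg 1 [0°–132°] uniform, h=6: full span → s += 6 → s = 6.0000
seg 2 [132°–173.2°] uniform, h=13: θ=164.4° here. β=32.4, B=41.2. 13·32.4/41.2 = 10.2233 → s = 16.2233

16.2233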